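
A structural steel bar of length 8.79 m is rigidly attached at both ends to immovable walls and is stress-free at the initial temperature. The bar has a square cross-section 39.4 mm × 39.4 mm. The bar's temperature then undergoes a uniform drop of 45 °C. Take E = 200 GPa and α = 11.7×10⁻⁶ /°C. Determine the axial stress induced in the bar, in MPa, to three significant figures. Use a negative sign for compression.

Free thermal expansion αLΔT = 11.7e-6 · 8790 · -45 = -4.628 mm.
The walls impose strain ε = −(-4.628)/8790 = 5.2650e-04; σ = Eε = 200000 · 5.2650e-04 = 105.3 MPa.

105 MPa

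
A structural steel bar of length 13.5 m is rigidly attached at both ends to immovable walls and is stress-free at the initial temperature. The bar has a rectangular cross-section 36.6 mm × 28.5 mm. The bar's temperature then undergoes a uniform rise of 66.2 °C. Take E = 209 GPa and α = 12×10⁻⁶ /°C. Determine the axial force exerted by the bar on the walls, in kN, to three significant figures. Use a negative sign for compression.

-173 kN

Free thermal expansion αLΔT = 12e-6 · 13500 · 66.2 = 10.72 mm.
The walls impose strain ε = −(10.72)/13500 = -7.9440e-04; σ = Eε = 209000 · -7.9440e-04 = -166 MPa.
Wall reaction R = σ·A = -166·1043 = -173200 N = -173.2 kN.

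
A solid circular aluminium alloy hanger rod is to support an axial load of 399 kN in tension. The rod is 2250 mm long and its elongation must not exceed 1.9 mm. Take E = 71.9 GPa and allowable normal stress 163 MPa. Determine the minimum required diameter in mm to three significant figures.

91.5 mm

Required area A ≥ P/σ_allow = 399000/163 = 2448 mm².
For a solid circular section, d ≥ √(4A/π) = 55.83 mm.
Elongation limit: A ≥ PL/(Eδ_allow) = 399000·2250/(71900·1.9) = 6572 mm² ⇒ d ≥ 91.47 mm.
The elongation limit governs.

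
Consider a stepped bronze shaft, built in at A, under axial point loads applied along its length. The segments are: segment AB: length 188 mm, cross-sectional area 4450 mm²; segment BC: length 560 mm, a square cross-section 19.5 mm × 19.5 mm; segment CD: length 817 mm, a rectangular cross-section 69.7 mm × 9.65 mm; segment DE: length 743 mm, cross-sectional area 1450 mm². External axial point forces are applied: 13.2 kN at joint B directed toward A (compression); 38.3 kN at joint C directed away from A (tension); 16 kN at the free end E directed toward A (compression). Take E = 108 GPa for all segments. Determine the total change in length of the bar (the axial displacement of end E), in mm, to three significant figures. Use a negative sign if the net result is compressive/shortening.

Internal axial forces (sectioning from the free end, tension +): N_DE = -16 kN, N_CD = -16 kN, N_BC = 22.3 kN, N_AB = 9.1 kN.
A_BC = 380.2 mm².
A_CD = 672.6 mm².
δ_AB = 9100·188/(4450·108000) = 0.00356 mm
δ_BC = 22300·560/(380.2·108000) = 0.3041 mm
δ_CD = -16000·817/(672.6·108000) = -0.18 mm
δ_DE = -16000·743/(1450·108000) = -0.07591 mm
δ = Σδ_i = 0.05178 mm.

0.0518 mm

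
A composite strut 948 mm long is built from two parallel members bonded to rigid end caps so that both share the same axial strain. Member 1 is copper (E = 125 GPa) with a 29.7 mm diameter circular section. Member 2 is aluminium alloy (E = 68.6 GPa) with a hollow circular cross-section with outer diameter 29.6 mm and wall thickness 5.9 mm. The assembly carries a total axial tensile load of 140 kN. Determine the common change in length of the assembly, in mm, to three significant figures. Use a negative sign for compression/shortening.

A_1 = 692.8 mm².
A_2 = 439.3 mm².
Equal strain + equilibrium ⇒ each member carries load in proportion to AE: A₁E₁ = 86600000 N, A₂E₂ = 30140000 N, ΣAE = 116700000 N.
δ = PL/ΣAE = 140000·948/116700000 = 1.137 mm.

1.14 mm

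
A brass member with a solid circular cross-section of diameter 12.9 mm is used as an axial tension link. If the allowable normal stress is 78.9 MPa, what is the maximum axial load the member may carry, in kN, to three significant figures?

A = 130.7 mm².
P_max = σ_allow · A = 78.9 · 130.7 = 10310 N = 10.31 kN.

10.3 kN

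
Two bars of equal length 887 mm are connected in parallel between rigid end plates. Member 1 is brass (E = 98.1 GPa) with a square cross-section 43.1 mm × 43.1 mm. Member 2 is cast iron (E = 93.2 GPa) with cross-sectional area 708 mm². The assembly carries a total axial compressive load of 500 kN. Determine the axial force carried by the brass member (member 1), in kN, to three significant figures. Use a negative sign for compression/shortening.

A_1 = 1858 mm².
Equal strain + equilibrium ⇒ each member carries load in proportion to AE: A₁E₁ = 182200000 N, A₂E₂ = 65990000 N, ΣAE = 248200000 N.
F₁ = P·A₁E₁/ΣAE = -500000·182200000/248200000 = -367100 N.

-367 kN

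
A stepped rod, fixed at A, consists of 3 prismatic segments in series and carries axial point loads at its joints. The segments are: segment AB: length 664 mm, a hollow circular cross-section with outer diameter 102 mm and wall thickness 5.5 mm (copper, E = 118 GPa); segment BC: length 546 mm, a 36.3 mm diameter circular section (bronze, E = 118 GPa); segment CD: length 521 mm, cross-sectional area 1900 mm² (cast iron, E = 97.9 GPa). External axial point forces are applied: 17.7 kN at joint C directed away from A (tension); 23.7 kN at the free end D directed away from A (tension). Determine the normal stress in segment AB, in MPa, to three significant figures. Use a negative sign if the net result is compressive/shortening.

Internal axial forces (sectioning from the free end, tension +): N_CD = 23.7 kN, N_BC = 41.4 kN, N_AB = 41.4 kN.
A_AB = 1667 mm².
σ_AB = N_AB/A_AB = 41400/1667 = 24.83 MPa.

24.8 MPa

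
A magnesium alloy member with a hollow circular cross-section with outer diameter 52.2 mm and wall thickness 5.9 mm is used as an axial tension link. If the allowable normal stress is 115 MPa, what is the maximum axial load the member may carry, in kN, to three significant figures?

A = 858.2 mm².
P_max = σ_allow · A = 115 · 858.2 = 98690 N = 98.69 kN.

98.7 kN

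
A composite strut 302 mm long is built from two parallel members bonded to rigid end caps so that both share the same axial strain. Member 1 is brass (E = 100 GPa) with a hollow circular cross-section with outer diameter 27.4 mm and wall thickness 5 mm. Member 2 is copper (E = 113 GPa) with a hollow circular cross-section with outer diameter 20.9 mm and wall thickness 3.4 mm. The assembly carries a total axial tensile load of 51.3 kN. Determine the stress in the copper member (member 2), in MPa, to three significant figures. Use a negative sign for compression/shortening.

A_1 = 351.9 mm².
A_2 = 186.9 mm².
Equal strain + equilibrium ⇒ each member carries load in proportion to AE: A₁E₁ = 35190000 N, A₂E₂ = 21120000 N, ΣAE = 56310000 N.
σ₂ = P·E₂/ΣAE = 51300·113000/56310000 = 102.9 MPa.

103 MPa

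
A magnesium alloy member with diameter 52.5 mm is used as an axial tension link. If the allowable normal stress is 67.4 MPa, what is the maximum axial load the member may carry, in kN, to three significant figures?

146 kN

A = 2165 mm².
P_max = σ_allow · A = 67.4 · 2165 = 145900 N = 145.9 kN.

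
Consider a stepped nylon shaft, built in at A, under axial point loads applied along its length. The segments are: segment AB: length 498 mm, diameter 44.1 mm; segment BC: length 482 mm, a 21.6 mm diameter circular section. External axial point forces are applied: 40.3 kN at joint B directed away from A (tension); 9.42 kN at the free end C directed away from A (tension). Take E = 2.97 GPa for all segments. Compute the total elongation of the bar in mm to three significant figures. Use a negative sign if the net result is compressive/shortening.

Internal axial forces (sectioning from the free end, tension +): N_BC = 9.42 kN, N_AB = 49.72 kN.
A_AB = 1527 mm².
A_BC = 366.4 mm².
δ_AB = 49720·498/(1527·2970) = 5.458 mm
δ_BC = 9420·482/(366.4·2970) = 4.172 mm
δ = Σδ_i = 9.63 mm.

9.63 mm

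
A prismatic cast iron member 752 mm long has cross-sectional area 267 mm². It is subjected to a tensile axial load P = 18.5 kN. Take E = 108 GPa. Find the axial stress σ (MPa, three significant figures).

69.3 MPa

σ = N/A = 18500/267 = 69.29 MPa.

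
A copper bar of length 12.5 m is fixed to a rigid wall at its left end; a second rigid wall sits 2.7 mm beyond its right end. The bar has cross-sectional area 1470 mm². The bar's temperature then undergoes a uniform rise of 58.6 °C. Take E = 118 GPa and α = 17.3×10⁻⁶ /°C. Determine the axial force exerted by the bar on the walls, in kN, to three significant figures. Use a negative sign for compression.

-138 kN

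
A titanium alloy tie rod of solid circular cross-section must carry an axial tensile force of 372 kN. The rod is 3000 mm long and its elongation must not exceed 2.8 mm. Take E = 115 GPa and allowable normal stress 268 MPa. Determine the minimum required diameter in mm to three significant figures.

Required area A ≥ P/σ_allow = 372000/268 = 1388 mm².
For a solid circular section, d ≥ √(4A/π) = 42.04 mm.
Elongation limit: A ≥ PL/(Eδ_allow) = 372000·3000/(115000·2.8) = 3466 mm² ⇒ d ≥ 66.43 mm.
The elongation limit governs.

66.4 mm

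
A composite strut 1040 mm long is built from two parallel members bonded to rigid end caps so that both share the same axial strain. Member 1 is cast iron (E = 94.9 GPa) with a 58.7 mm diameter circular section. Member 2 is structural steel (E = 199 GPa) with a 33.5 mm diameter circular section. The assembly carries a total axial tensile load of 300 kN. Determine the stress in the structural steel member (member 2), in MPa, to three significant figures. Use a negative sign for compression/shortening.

138 MPa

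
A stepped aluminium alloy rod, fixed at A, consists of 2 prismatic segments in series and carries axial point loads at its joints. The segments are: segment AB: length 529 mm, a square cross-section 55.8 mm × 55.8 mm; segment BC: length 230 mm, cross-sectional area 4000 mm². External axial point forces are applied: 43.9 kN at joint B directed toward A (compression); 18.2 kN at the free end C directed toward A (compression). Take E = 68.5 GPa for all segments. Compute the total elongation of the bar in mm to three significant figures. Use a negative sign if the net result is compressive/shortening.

Internal axial forces (sectioning from the free end, tension +): N_BC = -18.2 kN, N_AB = -62.1 kN.
A_AB = 3114 mm².
δ_AB = -62100·529/(3114·68500) = -0.154 mm
δ_BC = -18200·230/(4000·68500) = -0.01528 mm
δ = Σδ_i = -0.1693 mm.

-0.169 mm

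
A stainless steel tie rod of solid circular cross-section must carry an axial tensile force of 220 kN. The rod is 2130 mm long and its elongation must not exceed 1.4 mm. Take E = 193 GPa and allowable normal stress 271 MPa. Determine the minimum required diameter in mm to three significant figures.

47.0 mm

Required area A ≥ P/σ_allow = 220000/271 = 811.8 mm².
For a solid circular section, d ≥ √(4A/π) = 32.15 mm.
Elongation limit: A ≥ PL/(Eδ_allow) = 220000·2130/(193000·1.4) = 1734 mm² ⇒ d ≥ 46.99 mm.
The elongation limit governs.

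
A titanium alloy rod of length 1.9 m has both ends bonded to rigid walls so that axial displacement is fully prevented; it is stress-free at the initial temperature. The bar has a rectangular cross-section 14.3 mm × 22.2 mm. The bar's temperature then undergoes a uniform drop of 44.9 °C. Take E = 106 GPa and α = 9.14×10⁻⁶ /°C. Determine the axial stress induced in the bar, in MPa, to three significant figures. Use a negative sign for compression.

Free thermal expansion αLΔT = 9.14e-6 · 1900 · -44.9 = -0.7797 mm.
The walls impose strain ε = −(-0.7797)/1900 = 4.1039e-04; σ = Eε = 106000 · 4.1039e-04 = 43.5 MPa.

43.5 MPa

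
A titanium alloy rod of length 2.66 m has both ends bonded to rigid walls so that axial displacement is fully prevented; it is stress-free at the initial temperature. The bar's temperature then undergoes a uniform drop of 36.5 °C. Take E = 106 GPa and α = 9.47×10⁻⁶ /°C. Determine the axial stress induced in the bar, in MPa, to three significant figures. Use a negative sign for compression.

Free thermal expansion αLΔT = 9.47e-6 · 2660 · -36.5 = -0.9194 mm.
The walls impose strain ε = −(-0.9194)/2660 = 3.4566e-04; σ = Eε = 106000 · 3.4566e-04 = 36.64 MPa.

36.6 MPa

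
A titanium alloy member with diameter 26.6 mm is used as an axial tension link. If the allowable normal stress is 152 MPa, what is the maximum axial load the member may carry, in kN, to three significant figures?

A = 555.7 mm².
P_max = σ_allow · A = 152 · 555.7 = 84470 N = 84.47 kN.

84.5 kN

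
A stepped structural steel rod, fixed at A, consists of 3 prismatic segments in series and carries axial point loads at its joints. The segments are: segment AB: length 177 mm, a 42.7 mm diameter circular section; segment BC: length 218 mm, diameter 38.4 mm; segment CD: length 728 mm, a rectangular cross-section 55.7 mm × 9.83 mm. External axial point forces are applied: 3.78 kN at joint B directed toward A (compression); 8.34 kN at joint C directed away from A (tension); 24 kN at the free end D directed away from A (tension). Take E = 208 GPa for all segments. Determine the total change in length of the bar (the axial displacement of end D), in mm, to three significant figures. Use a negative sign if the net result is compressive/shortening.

Internal axial forces (sectioning from the free end, tension +): N_CD = 24 kN, N_BC = 32.34 kN, N_AB = 28.56 kN.
A_AB = 1432 mm².
A_BC = 1158 mm².
A_CD = 547.5 mm².
δ_AB = 28560·177/(1432·208000) = 0.01697 mm
δ_BC = 32340·218/(1158·208000) = 0.02927 mm
δ_CD = 24000·728/(547.5·208000) = 0.1534 mm
δ = Σδ_i = 0.1997 mm.

0.200 mm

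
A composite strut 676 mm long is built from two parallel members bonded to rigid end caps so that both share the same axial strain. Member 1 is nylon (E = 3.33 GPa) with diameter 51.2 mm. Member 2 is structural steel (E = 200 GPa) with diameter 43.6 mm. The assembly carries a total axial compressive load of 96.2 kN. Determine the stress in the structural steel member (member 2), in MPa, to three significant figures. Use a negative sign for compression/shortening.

A_1 = 2059 mm².
A_2 = 1493 mm².
Equal strain + equilibrium ⇒ each member carries load in proportion to AE: A₁E₁ = 6856000 N, A₂E₂ = 298600000 N, ΣAE = 305500000 N.
σ₂ = P·E₂/ΣAE = -96200·200000/305500000 = -62.99 MPa.

-63.0 MPa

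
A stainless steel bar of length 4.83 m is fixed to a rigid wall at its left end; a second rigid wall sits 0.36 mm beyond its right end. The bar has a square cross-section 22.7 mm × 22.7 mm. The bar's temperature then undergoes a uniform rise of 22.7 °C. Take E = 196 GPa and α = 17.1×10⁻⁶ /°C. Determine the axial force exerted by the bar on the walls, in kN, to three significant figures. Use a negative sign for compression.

Free thermal expansion αLΔT = 17.1e-6 · 4830 · 22.7 = 1.875 mm.
The walls engage after the gap closes; constrained expansion = 1.875 − 0.36 = 1.515 mm.
The walls impose strain ε = −(1.515)/4830 = -3.1364e-04; σ = Eε = 196000 · -3.1364e-04 = -61.47 MPa.
Wall reaction R = σ·A = -61.47·515.3 = -31680 N = -31.68 kN.

-31.7 kN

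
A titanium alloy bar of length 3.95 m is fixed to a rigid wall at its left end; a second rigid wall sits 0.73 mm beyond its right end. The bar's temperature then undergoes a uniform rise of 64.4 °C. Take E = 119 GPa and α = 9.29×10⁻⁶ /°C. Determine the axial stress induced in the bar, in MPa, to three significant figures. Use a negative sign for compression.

-49.2 MPa

Free thermal expansion αLΔT = 9.29e-6 · 3950 · 64.4 = 2.363 mm.
The walls engage after the gap closes; constrained expansion = 2.363 − 0.73 = 1.633 mm.
The walls impose strain ε = −(1.633)/3950 = -4.1347e-04; σ = Eε = 119000 · -4.1347e-04 = -49.2 MPa.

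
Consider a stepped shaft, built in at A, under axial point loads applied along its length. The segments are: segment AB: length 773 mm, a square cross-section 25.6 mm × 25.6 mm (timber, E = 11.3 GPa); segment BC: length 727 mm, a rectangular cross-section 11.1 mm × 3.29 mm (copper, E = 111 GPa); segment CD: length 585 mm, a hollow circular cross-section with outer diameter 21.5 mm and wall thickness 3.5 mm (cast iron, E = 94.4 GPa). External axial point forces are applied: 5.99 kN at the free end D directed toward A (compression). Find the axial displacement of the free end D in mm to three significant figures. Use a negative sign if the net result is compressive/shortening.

-1.89 mm

Internal axial forces (sectioning from the free end, tension +): N_CD = -5.99 kN, N_BC = -5.99 kN, N_AB = -5.99 kN.
A_AB = 655.4 mm².
A_BC = 36.52 mm².
A_CD = 197.9 mm².
δ_AB = -5990·773/(655.4·11300) = -0.6252 mm
δ_BC = -5990·727/(36.52·111000) = -1.074 mm
δ_CD = -5990·585/(197.9·94400) = -0.1876 mm
δ = Σδ_i = -1.887 mm.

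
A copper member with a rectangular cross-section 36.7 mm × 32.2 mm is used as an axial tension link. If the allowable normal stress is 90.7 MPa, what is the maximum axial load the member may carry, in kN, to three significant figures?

A = 1182 mm².
P_max = σ_allow · A = 90.7 · 1182 = 107200 N = 107.2 kN.

107 kN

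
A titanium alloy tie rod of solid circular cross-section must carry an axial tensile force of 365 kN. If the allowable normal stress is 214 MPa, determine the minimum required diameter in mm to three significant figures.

Required area A ≥ P/σ_allow = 365000/214 = 1706 mm².
For a solid circular section, d ≥ √(4A/π) = 46.6 mm.

46.6 mm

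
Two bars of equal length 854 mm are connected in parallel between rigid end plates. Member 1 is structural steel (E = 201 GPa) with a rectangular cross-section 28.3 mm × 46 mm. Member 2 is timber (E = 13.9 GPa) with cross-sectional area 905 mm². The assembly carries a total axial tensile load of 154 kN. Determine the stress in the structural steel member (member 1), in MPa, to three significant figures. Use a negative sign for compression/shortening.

A_1 = 1302 mm².
Equal strain + equilibrium ⇒ each member carries load in proportion to AE: A₁E₁ = 261700000 N, A₂E₂ = 12580000 N, ΣAE = 274200000 N.
σ₁ = P·E₁/ΣAE = 154000·201000/274200000 = 112.9 MPa.

113 MPa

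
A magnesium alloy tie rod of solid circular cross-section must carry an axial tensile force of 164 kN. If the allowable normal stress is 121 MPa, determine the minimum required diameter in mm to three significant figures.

41.5 mm

Required area A ≥ P/σ_allow = 164000/121 = 1355 mm².
For a solid circular section, d ≥ √(4A/π) = 41.54 mm.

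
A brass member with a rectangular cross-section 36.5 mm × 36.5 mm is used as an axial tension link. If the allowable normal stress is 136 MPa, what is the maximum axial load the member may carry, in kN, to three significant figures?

181 kN

A = 1332 mm².
P_max = σ_allow · A = 136 · 1332 = 181200 N = 181.2 kN.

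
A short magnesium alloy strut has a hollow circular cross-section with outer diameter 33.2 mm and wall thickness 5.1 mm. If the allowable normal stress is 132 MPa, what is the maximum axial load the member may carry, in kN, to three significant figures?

A = 450.2 mm².
P_max = σ_allow · A = 132 · 450.2 = 59430 N = 59.43 kN.

59.4 kN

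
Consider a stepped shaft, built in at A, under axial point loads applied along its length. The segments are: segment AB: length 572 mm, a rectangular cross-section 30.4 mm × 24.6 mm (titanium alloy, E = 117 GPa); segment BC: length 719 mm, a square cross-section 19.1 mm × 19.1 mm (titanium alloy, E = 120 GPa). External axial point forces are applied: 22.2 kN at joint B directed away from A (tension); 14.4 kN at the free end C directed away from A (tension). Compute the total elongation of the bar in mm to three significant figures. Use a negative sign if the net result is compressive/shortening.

Internal axial forces (sectioning from the free end, tension +): N_BC = 14.4 kN, N_AB = 36.6 kN.
A_AB = 747.8 mm².
A_BC = 364.8 mm².
δ_AB = 36600·572/(747.8·117000) = 0.2393 mm
δ_BC = 14400·719/(364.8·120000) = 0.2365 mm
δ = Σδ_i = 0.4758 mm.

0.476 mm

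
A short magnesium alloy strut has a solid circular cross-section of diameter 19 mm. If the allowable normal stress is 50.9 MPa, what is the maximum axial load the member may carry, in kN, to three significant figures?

A = 283.5 mm².
P_max = σ_allow · A = 50.9 · 283.5 = 14430 N = 14.43 kN.

14.4 kN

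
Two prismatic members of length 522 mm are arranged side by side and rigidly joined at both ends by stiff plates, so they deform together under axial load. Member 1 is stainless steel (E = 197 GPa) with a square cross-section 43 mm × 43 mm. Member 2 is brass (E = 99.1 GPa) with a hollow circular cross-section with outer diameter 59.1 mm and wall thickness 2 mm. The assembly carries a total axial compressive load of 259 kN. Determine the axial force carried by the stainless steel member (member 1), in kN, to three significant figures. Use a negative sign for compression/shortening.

A_1 = 1849 mm².
A_2 = 358.8 mm².
Equal strain + equilibrium ⇒ each member carries load in proportion to AE: A₁E₁ = 364300000 N, A₂E₂ = 35550000 N, ΣAE = 399800000 N.
F₁ = P·A₁E₁/ΣAE = -259000·364300000/399800000 = -236000 N.

-236 kN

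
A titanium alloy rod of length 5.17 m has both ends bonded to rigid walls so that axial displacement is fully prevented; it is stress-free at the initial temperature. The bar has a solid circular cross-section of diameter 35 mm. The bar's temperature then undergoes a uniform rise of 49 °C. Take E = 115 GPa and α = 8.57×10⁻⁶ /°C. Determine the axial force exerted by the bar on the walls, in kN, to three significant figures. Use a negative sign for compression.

Free thermal expansion αLΔT = 8.57e-6 · 5170 · 49 = 2.171 mm.
The walls impose strain ε = −(2.171)/5170 = -4.1993e-04; σ = Eε = 115000 · -4.1993e-04 = -48.29 MPa.
Wall reaction R = σ·A = -48.29·962.1 = -46460 N = -46.46 kN.

-46.5 kN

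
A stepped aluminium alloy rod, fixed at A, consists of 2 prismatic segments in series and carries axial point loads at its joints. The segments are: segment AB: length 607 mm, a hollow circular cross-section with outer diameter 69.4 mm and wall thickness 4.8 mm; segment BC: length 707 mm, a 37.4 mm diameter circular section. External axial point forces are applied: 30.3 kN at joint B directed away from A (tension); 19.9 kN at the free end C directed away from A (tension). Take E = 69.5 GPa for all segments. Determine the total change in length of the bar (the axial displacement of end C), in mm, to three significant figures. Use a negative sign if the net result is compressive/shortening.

0.634 mm

Internal axial forces (sectioning from the free end, tension +): N_BC = 19.9 kN, N_AB = 50.2 kN.
A_AB = 974.1 mm².
A_BC = 1099 mm².
δ_AB = 50200·607/(974.1·69500) = 0.4501 mm
δ_BC = 19900·707/(1099·69500) = 0.1843 mm
δ = Σδ_i = 0.6343 mm.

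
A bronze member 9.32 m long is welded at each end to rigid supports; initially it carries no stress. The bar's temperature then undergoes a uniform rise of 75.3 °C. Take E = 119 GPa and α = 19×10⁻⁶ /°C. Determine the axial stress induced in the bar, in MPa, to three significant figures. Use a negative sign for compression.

-170 MPa

Free thermal expansion αLΔT = 19e-6 · 9320 · 75.3 = 13.33 mm.
The walls impose strain ε = −(13.33)/9320 = -1.4307e-03; σ = Eε = 119000 · -1.4307e-03 = -170.3 MPa.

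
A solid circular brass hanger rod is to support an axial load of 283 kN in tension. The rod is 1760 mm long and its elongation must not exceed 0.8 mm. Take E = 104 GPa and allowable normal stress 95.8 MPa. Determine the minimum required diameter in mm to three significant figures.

87.3 mm

Required area A ≥ P/σ_allow = 283000/95.8 = 2954 mm².
For a solid circular section, d ≥ √(4A/π) = 61.33 mm.
Elongation limit: A ≥ PL/(Eδ_allow) = 283000·1760/(104000·0.8) = 5987 mm² ⇒ d ≥ 87.31 mm.
The elongation limit governs.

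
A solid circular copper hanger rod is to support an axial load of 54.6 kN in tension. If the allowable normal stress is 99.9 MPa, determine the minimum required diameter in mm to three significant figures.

26.4 mm

Required area A ≥ P/σ_allow = 54600/99.9 = 546.5 mm².
For a solid circular section, d ≥ √(4A/π) = 26.38 mm.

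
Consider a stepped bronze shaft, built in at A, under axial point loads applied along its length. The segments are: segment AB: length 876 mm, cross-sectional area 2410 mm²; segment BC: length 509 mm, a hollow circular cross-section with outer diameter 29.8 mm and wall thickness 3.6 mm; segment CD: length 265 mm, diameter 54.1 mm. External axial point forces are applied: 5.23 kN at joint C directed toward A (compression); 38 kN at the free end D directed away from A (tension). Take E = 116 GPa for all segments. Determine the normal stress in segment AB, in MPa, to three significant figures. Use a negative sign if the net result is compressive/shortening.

Internal axial forces (sectioning from the free end, tension +): N_CD = 38 kN, N_BC = 32.77 kN, N_AB = 32.77 kN.
σ_AB = N_AB/A_AB = 32770/2410 = 13.6 MPa.

13.6 MPa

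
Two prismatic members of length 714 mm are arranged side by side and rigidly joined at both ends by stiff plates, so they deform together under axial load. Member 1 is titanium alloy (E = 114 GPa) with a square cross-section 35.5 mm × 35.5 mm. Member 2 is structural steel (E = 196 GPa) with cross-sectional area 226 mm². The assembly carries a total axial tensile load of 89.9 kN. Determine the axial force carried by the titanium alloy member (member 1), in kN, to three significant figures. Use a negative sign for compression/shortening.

68.7 kN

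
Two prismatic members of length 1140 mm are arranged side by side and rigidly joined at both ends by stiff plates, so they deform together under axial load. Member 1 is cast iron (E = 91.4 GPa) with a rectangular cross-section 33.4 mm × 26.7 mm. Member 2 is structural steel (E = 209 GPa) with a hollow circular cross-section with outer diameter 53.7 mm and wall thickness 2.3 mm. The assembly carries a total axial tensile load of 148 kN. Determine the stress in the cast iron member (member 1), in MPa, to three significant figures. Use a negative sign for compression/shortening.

85.0 MPa

A_1 = 891.8 mm².
A_2 = 371.4 mm².
Equal strain + equilibrium ⇒ each member carries load in proportion to AE: A₁E₁ = 81510000 N, A₂E₂ = 77620000 N, ΣAE = 159100000 N.
σ₁ = P·E₁/ΣAE = 148000·91400/159100000 = 85.01 MPa.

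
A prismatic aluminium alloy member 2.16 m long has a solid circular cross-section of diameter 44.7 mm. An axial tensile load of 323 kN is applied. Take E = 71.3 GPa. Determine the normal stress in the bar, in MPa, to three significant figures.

206 MPa

A = 1569 mm².
σ = N/A = 323000/1569 = 205.8 MPa.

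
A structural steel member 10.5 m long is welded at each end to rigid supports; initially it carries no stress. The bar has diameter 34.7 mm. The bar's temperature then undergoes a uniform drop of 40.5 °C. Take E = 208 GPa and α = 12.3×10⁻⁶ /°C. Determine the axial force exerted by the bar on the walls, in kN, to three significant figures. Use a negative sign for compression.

Free thermal expansion αLΔT = 12.3e-6 · 10500 · -40.5 = -5.231 mm.
The walls impose strain ε = −(-5.231)/10500 = 4.9815e-04; σ = Eε = 208000 · 4.9815e-04 = 103.6 MPa.
Wall reaction R = σ·A = 103.6·945.7 = 97990 N = 97.99 kN.

98.0 kN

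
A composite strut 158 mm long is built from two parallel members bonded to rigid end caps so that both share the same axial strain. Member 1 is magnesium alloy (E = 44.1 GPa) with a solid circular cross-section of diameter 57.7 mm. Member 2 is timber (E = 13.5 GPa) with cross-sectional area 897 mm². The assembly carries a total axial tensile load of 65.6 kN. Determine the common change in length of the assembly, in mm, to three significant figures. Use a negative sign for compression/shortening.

A_1 = 2615 mm².
Equal strain + equilibrium ⇒ each member carries load in proportion to AE: A₁E₁ = 115300000 N, A₂E₂ = 12110000 N, ΣAE = 127400000 N.
δ = PL/ΣAE = 65600·158/127400000 = 0.08134 mm.

0.0813 mm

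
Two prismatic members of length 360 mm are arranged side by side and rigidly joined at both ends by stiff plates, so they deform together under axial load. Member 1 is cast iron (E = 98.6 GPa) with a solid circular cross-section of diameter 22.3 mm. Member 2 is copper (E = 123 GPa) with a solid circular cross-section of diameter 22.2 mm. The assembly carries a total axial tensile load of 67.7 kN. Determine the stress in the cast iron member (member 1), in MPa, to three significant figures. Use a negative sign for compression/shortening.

77.5 MPa

A_1 = 390.6 mm².
A_2 = 387.1 mm².
Equal strain + equilibrium ⇒ each member carries load in proportion to AE: A₁E₁ = 38510000 N, A₂E₂ = 47610000 N, ΣAE = 86120000 N.
σ₁ = P·E₁/ΣAE = 67700·98600/86120000 = 77.51 MPa.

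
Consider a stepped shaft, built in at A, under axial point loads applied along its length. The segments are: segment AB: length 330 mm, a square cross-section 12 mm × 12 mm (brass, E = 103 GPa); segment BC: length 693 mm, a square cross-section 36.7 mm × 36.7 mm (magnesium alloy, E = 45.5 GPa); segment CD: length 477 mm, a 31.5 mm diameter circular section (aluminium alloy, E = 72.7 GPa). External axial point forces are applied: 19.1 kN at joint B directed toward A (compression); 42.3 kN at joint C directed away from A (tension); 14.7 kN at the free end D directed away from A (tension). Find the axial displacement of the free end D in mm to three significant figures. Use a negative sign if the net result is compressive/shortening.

1.61 mm

Internal axial forces (sectioning from the free end, tension +): N_CD = 14.7 kN, N_BC = 57 kN, N_AB = 37.9 kN.
A_AB = 144 mm².
A_BC = 1347 mm².
A_CD = 779.3 mm².
δ_AB = 37900·330/(144·103000) = 0.8432 mm
δ_BC = 57000·693/(1347·45500) = 0.6446 mm
δ_CD = 14700·477/(779.3·72700) = 0.1238 mm
δ = Σδ_i = 1.612 mm.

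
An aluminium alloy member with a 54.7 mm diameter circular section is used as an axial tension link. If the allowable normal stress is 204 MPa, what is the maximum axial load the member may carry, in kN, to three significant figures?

A = 2350 mm².
P_max = σ_allow · A = 204 · 2350 = 479400 N = 479.4 kN.

479 kN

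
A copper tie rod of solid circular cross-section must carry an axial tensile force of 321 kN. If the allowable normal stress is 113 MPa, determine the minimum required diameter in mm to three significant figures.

Required area A ≥ P/σ_allow = 321000/113 = 2841 mm².
For a solid circular section, d ≥ √(4A/π) = 60.14 mm.

60.1 mm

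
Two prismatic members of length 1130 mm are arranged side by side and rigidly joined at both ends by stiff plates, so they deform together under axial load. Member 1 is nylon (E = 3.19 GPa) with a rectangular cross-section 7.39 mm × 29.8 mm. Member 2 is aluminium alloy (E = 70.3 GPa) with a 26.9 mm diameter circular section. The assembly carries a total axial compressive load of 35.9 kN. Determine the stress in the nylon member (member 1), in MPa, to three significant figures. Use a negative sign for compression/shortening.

A_1 = 220.2 mm².
A_2 = 568.3 mm².
Equal strain + equilibrium ⇒ each member carries load in proportion to AE: A₁E₁ = 702500 N, A₂E₂ = 39950000 N, ΣAE = 40660000 N.
σ₁ = P·E₁/ΣAE = -35900·3190/40660000 = -2.817 MPa.

-2.82 MPa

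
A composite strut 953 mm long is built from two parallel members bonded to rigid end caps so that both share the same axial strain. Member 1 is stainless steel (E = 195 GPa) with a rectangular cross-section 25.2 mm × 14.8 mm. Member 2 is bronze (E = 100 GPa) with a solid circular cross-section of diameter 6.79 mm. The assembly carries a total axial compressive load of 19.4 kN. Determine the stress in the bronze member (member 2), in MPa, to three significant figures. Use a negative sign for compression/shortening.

-25.4 MPa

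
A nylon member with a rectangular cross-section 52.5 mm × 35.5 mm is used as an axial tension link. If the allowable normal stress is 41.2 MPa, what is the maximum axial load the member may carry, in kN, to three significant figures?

76.8 kN

A = 1864 mm².
P_max = σ_allow · A = 41.2 · 1864 = 76790 N = 76.79 kN.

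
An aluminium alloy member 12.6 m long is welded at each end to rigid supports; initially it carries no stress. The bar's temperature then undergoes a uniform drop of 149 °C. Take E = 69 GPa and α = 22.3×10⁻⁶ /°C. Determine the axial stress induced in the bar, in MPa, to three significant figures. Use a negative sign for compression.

Free thermal expansion αLΔT = 22.3e-6 · 12600 · -149 = -41.87 mm.
The walls impose strain ε = −(-41.87)/12600 = 3.3227e-03; σ = Eε = 69000 · 3.3227e-03 = 229.3 MPa.

229 MPa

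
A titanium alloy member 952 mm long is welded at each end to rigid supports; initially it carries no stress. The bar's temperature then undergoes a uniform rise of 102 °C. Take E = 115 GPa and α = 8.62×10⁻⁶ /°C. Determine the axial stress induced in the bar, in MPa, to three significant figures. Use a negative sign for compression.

Free thermal expansion αLΔT = 8.62e-6 · 952 · 102 = 0.837 mm.
The walls impose strain ε = −(0.837)/952 = -8.7924e-04; σ = Eε = 115000 · -8.7924e-04 = -101.1 MPa.

-101 MPa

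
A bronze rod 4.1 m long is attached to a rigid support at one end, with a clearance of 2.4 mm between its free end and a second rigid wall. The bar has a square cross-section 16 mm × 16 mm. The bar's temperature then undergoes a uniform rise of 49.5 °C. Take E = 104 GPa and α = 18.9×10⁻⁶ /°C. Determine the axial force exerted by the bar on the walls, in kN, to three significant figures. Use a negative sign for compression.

Free thermal expansion αLΔT = 18.9e-6 · 4100 · 49.5 = 3.836 mm.
The walls engage after the gap closes; constrained expansion = 3.836 − 2.4 = 1.436 mm.
The walls impose strain ε = −(1.436)/4100 = -3.5018e-04; σ = Eε = 104000 · -3.5018e-04 = -36.42 MPa.
Wall reaction R = σ·A = -36.42·256 = -9323 N = -9.323 kN.

-9.32 kN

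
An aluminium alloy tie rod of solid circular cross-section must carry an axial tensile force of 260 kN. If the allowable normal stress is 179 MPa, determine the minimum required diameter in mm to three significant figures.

Required area A ≥ P/σ_allow = 260000/179 = 1453 mm².
For a solid circular section, d ≥ √(4A/π) = 43 mm.

43.0 mm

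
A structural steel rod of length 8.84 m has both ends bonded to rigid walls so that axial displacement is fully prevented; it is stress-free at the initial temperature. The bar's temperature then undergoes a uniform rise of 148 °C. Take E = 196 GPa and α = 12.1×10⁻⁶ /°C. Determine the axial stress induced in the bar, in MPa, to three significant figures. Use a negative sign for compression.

-351 MPa

Free thermal expansion αLΔT = 12.1e-6 · 8840 · 148 = 15.83 mm.
The walls impose strain ε = −(15.83)/8840 = -1.7908e-03; σ = Eε = 196000 · -1.7908e-03 = -351 MPa.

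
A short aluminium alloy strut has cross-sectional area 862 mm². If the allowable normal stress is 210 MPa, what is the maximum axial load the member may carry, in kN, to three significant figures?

P_max = σ_allow · A = 210 · 862 = 181000 N = 181 kN.

181 kN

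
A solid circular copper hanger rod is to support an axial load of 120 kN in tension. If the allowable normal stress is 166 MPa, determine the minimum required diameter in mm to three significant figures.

30.3 mm

Required area A ≥ P/σ_allow = 120000/166 = 722.9 mm².
For a solid circular section, d ≥ √(4A/π) = 30.34 mm.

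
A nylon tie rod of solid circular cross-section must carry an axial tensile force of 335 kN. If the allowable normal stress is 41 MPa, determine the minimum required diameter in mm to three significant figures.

102 mm

Required area A ≥ P/σ_allow = 335000/41 = 8171 mm².
For a solid circular section, d ≥ √(4A/π) = 102 mm.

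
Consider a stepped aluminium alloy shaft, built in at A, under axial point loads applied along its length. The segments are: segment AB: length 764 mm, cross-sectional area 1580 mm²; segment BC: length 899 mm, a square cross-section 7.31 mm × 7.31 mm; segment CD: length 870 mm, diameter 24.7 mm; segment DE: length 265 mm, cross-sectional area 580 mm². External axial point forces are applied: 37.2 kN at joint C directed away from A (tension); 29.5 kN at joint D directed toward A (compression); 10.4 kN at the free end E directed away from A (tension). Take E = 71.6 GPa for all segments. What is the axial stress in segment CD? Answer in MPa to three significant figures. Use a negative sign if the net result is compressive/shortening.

Internal axial forces (sectioning from the free end, tension +): N_DE = 10.4 kN, N_CD = -19.1 kN, N_BC = 18.1 kN, N_AB = 18.1 kN.
A_CD = 479.2 mm².
σ_CD = N_CD/A_CD = -19100/479.2 = -39.86 MPa.

-39.9 MPa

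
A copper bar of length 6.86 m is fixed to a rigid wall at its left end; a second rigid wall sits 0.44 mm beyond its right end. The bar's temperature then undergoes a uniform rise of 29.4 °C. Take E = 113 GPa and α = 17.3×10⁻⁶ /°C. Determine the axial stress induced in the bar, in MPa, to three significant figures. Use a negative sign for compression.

-50.2 MPa

Free thermal expansion αLΔT = 17.3e-6 · 6860 · 29.4 = 3.489 mm.
The walls engage after the gap closes; constrained expansion = 3.489 − 0.44 = 3.049 mm.
The walls impose strain ε = −(3.049)/6860 = -4.4448e-04; σ = Eε = 113000 · -4.4448e-04 = -50.23 MPa.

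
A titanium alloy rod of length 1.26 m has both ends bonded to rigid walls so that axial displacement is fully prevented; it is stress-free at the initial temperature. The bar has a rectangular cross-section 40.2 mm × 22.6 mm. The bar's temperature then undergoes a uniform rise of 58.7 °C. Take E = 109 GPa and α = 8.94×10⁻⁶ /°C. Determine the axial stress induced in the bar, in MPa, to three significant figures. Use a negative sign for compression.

Free thermal expansion αLΔT = 8.94e-6 · 1260 · 58.7 = 0.6612 mm.
The walls impose strain ε = −(0.6612)/1260 = -5.2478e-04; σ = Eε = 109000 · -5.2478e-04 = -57.2 MPa.

-57.2 MPa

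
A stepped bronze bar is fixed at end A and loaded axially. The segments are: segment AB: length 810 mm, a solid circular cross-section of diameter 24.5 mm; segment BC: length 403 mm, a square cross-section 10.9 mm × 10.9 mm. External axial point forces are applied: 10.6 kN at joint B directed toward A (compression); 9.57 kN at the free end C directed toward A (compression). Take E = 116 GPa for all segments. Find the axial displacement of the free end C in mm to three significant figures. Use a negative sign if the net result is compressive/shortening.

-0.579 mm

Internal axial forces (sectioning from the free end, tension +): N_BC = -9.57 kN, N_AB = -20.17 kN.
A_AB = 471.4 mm².
A_BC = 118.8 mm².
δ_AB = -20170·810/(471.4·116000) = -0.2988 mm
δ_BC = -9570·403/(118.8·116000) = -0.2798 mm
δ = Σδ_i = -0.5786 mm.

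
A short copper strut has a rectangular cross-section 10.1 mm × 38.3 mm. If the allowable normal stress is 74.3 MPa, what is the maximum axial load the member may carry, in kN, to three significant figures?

28.7 kN

A = 386.8 mm².
P_max = σ_allow · A = 74.3 · 386.8 = 28740 N = 28.74 kN.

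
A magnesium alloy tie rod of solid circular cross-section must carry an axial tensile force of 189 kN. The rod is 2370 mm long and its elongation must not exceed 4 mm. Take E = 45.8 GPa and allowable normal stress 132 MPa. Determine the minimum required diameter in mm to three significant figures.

55.8 mm

Required area A ≥ P/σ_allow = 189000/132 = 1432 mm².
For a solid circular section, d ≥ √(4A/π) = 42.7 mm.
Elongation limit: A ≥ PL/(Eδ_allow) = 189000·2370/(45800·4) = 2445 mm² ⇒ d ≥ 55.8 mm.
The elongation limit governs.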